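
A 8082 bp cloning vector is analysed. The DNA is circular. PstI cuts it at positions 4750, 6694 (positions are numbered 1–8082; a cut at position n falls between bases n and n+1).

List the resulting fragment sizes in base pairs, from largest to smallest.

Circular molecule, 2 cuts → 2 fragments:
  6694 − 4750 = 1944 bp
  wrap: 8082 − 6694 + 4750 = 6138 bp
Sorted largest to smallest: 6138, 1944 bp.

6138, 1944 bp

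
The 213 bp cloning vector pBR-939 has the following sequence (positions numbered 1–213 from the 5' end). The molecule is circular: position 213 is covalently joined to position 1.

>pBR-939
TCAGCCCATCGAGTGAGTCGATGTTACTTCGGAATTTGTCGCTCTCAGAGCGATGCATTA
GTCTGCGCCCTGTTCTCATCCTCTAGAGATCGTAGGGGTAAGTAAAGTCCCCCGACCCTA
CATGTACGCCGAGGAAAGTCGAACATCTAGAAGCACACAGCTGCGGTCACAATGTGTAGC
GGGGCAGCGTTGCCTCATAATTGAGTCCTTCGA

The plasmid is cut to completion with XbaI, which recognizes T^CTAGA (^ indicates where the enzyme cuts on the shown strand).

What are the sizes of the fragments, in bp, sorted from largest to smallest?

149, 64 bp

XbaI sites (TCTAGA) start at positions 82, 146.
XbaI cuts after the first base of each site, so after positions 82, 146.
Circular molecule, 2 cuts → 2 fragments:
  83–146 → 64 bp
  147–213 then 1–82 → 67 + 82 = 149 bp
Sorted largest to smallest: 149, 64 bp.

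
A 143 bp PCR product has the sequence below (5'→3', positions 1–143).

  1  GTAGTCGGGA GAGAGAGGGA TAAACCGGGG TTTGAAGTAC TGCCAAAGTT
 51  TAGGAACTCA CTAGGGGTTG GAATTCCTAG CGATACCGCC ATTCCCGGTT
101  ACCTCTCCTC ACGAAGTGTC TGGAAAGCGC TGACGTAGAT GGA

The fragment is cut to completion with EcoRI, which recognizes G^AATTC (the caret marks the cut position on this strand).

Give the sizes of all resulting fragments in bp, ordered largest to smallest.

72, 71 bp

The EcoRI site (GAATTC) starts at position 71.
EcoRI cuts after the first base of each site, so after position 71.
Linear molecule, 1 cut → 2 fragments:
  1–71 → 71 bp
  72–143 → 72 bp
Sorted largest to smallest: 72, 71 bp.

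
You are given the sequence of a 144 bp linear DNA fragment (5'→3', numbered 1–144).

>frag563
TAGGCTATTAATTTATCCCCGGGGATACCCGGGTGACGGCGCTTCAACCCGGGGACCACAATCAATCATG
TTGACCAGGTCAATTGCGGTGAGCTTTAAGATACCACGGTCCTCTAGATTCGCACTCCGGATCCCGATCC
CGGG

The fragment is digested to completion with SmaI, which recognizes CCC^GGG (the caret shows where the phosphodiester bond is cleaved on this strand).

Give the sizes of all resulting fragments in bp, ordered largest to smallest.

SmaI sites (CCCGGG) start at positions 18, 28, 48, 139.
SmaI cuts after base 3 of each site, so after positions 20, 30, 50, 141.
Linear molecule, 4 cuts → 5 fragments:
  1–20 → 20 bp
  21–30 → 10 bp
  31–50 → 20 bp
  51–141 → 91 bp
  142–144 → 3 bp
Sorted largest to smallest: 91, 20, 20, 10, 3 bp.

91, 20, 20, 10, 3 bp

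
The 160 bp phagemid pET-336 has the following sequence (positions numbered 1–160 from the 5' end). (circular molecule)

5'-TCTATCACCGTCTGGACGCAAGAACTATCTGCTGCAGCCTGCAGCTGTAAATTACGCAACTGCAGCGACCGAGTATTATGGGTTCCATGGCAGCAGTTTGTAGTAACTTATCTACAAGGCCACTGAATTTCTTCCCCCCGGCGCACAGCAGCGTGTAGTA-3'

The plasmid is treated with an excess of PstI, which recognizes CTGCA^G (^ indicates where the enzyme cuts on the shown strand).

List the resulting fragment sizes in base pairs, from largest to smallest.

PstI sites (CTGCAG) start at positions 32, 39, 60.
PstI cuts after base 5 of each site (before the last base), so after positions 36, 43, 64.
Circular molecule, 3 cuts → 3 fragments:
  37–43 → 7 bp
  44–64 → 21 bp
  65–160 then 1–36 → 96 + 36 = 132 bp
Sorted largest to smallest: 132, 21, 7 bp.

132, 21, 7 bp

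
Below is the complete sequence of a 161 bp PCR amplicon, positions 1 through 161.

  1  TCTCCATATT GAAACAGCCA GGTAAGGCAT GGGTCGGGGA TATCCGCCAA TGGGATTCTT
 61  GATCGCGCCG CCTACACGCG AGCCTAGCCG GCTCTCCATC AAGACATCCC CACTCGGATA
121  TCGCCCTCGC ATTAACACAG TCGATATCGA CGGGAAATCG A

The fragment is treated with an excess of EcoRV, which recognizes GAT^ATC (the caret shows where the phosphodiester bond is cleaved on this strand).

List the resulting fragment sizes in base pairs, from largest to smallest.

78, 41, 26, 16 bp

EcoRV sites (GATATC) start at positions 39, 117, 143.
EcoRV cuts after base 3 of each site, so after positions 41, 119, 145.
Linear molecule, 3 cuts → 4 fragments:
  1–41 → 41 bp
  42–119 → 78 bp
  120–145 → 26 bp
  146–161 → 16 bp
Sorted largest to smallest: 78, 41, 26, 16 bp.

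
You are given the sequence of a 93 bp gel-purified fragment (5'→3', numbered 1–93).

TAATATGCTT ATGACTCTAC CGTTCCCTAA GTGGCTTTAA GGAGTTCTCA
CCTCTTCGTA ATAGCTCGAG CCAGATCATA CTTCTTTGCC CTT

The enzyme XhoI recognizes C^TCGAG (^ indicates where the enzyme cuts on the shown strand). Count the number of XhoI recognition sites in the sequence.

1

CTCGAG occurs starting at position 65.
XhoI cuts at 1 site.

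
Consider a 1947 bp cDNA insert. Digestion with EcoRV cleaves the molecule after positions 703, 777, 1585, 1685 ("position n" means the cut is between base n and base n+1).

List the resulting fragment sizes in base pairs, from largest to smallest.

Linear molecule, 4 cuts → 5 fragments:
  703 − 0 = 703 bp
  777 − 703 = 74 bp
  1585 − 777 = 808 bp
  1685 − 1585 = 100 bp
  1947 − 1685 = 262 bp
Sorted largest to smallest: 808, 703, 262, 100, 74 bp.

808, 703, 262, 100, 74 bp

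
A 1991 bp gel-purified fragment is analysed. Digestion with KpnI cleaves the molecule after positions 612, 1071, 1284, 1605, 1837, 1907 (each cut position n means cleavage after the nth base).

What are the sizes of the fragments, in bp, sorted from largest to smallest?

Linear molecule, 6 cuts → 7 fragments:
  612 − 0 = 612 bp
  1071 − 612 = 459 bp
  1284 − 1071 = 213 bp
  1605 − 1284 = 321 bp
  1837 − 1605 = 232 bp
  1907 − 1837 = 70 bp
  1991 − 1907 = 84 bp
Sorted largest to smallest: 612, 459, 321, 232, 213, 84, 70 bp.

612, 459, 321, 232, 213, 84, 70 bp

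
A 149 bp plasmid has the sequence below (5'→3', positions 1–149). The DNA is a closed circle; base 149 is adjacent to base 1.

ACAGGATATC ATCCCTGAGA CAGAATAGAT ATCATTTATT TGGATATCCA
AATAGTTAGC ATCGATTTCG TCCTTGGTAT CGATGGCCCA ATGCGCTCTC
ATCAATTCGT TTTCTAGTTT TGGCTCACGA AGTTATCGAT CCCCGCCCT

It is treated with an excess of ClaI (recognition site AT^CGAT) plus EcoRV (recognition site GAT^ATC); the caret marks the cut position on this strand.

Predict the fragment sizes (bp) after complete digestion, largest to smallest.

56, 23, 20, 18, 17, 15 bp

ClaI sites (ATCGAT) start at positions 61, 79, 135.
ClaI cuts after base 2 of each site, so after positions 62, 80, 136.
EcoRV sites (GATATC) start at positions 5, 28, 43.
EcoRV cuts after base 3 of each site, so after positions 7, 30, 45.
Combined cut positions: 7, 30, 45, 62, 80, 136.
Circular molecule, 6 cuts → 6 fragments:
  8–30 → 23 bp
  31–45 → 15 bp
  46–62 → 17 bp
  63–80 → 18 bp
  81–136 → 56 bp
  137–149 then 1–7 → 13 + 7 = 20 bp
Sorted largest to smallest: 56, 23, 20, 18, 17, 15 bp.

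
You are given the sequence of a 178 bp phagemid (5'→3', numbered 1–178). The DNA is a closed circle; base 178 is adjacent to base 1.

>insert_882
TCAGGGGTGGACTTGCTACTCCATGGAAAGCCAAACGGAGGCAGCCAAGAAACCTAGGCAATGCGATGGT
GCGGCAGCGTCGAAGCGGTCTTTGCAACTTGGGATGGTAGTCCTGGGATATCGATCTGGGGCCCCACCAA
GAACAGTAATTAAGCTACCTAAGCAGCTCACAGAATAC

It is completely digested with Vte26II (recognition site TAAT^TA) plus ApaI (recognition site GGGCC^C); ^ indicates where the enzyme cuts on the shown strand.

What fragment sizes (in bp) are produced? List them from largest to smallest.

The Vte26II site (TAATTA) starts at position 147.
Vte26II cuts after base 4 of each site, so after position 150.
The ApaI site (GGGCCC) starts at position 129.
ApaI cuts after base 5 of each site (before the last base), so after position 133.
Combined cut positions: 133, 150.
Circular molecule, 2 cuts → 2 fragments:
  134–150 → 17 bp
  151–178 then 1–133 → 28 + 133 = 161 bp
Sorted largest to smallest: 161, 17 bp.

161, 17 bp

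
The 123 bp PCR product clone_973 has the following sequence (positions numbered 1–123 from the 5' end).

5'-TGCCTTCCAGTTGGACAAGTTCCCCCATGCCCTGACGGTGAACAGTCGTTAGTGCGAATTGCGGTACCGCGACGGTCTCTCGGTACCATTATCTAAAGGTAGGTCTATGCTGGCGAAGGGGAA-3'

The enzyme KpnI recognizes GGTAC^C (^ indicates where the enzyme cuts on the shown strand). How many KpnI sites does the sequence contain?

GGTACC occurs starting at positions 63, 82.
KpnI cuts at 2 sites.

2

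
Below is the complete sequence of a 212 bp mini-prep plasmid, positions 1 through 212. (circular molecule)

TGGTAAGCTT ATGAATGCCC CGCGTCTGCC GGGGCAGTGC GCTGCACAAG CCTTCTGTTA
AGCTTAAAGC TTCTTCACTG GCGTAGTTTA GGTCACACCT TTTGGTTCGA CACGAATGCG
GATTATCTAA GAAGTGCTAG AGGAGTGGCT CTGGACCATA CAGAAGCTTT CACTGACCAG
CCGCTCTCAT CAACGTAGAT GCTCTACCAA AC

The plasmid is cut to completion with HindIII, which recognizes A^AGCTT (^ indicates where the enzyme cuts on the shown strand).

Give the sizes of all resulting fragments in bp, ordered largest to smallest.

HindIII sites (AAGCTT) start at positions 5, 60, 67, 164.
HindIII cuts after the first base of each site, so after positions 5, 60, 67, 164.
Circular molecule, 4 cuts → 4 fragments:
  6–60 → 55 bp
  61–67 → 7 bp
  68–164 → 97 bp
  165–212 then 1–5 → 48 + 5 = 53 bp
Sorted largest to smallest: 97, 55, 53, 7 bp.

97, 55, 53, 7 bp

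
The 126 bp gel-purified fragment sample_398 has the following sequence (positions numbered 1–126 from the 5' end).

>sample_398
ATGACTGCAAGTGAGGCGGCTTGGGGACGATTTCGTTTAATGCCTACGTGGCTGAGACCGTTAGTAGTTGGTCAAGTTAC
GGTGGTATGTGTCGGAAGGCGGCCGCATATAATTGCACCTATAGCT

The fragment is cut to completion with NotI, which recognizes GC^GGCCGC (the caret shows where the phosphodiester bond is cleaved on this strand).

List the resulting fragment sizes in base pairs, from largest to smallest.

The NotI site (GCGGCCGC) starts at position 99.
NotI cuts after base 2 of each site, so after position 100.
Linear molecule, 1 cut → 2 fragments:
  1–100 → 100 bp
  101–126 → 26 bp
Sorted largest to smallest: 100, 26 bp.

100, 26 bp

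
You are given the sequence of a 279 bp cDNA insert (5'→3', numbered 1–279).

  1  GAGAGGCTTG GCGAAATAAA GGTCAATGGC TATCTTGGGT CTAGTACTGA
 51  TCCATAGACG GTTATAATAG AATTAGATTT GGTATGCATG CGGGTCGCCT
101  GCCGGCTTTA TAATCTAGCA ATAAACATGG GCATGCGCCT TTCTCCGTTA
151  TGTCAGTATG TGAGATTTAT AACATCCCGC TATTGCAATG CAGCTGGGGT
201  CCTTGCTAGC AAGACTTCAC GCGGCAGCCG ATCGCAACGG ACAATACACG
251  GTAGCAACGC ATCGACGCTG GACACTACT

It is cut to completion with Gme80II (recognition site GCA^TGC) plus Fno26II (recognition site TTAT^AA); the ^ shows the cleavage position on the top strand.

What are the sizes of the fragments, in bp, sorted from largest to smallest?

Gme80II sites (GCATGC) start at positions 86, 131.
Gme80II cuts after base 3 of each site, so after positions 88, 133.
Fno26II sites (TTATAA) start at positions 62, 108, 167.
Fno26II cuts after base 4 of each site, so after positions 65, 111, 170.
Combined cut positions: 65, 88, 111, 133, 170.
Linear molecule, 5 cuts → 6 fragments:
  1–65 → 65 bp
  66–88 → 23 bp
  89–111 → 23 bp
  112–133 → 22 bp
  134–170 → 37 bp
  171–279 → 109 bp
Sorted largest to smallest: 109, 65, 37, 23, 23, 22 bp.

109, 65, 37, 23, 23, 22 bp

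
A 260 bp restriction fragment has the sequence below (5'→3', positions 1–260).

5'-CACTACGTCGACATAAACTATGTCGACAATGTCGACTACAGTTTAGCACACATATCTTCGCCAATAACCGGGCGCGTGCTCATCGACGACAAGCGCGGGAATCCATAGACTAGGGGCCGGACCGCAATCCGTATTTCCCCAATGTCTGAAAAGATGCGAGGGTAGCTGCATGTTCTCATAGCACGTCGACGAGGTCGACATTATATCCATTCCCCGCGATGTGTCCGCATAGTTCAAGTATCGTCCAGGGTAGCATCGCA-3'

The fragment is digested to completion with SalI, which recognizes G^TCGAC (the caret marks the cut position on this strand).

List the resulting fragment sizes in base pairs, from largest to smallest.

154, 66, 15, 9, 9, 7 bp

SalI sites (GTCGAC) start at positions 7, 22, 31, 185, 194.
SalI cuts after the first base of each site, so after positions 7, 22, 31, 185, 194.
Linear molecule, 5 cuts → 6 fragments:
  1–7 → 7 bp
  8–22 → 15 bp
  23–31 → 9 bp
  32–185 → 154 bp
  186–194 → 9 bp
  195–260 → 66 bp
Sorted largest to smallest: 154, 66, 15, 9, 9, 7 bp.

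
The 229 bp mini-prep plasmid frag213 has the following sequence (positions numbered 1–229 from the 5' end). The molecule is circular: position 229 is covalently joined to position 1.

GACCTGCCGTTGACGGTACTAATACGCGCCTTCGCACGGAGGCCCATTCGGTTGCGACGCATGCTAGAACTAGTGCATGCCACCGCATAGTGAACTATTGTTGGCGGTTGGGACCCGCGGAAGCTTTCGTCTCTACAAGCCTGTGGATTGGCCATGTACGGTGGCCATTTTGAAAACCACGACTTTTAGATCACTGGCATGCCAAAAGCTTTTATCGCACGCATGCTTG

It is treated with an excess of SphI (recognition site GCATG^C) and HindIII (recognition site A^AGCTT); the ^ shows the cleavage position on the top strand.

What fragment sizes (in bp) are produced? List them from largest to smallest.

80, 67, 42, 19, 16, 5 bp

SphI sites (GCATGC) start at positions 59, 75, 197, 221.
SphI cuts after base 5 of each site (before the last base), so after positions 63, 79, 201, 225.
HindIII sites (AAGCTT) start at positions 121, 206.
HindIII cuts after the first base of each site, so after positions 121, 206.
Combined cut positions: 63, 79, 121, 201, 206, 225.
Circular molecule, 6 cuts → 6 fragments:
  64–79 → 16 bp
  80–121 → 42 bp
  122–201 → 80 bp
  202–206 → 5 bp
  207–225 → 19 bp
  226–229 then 1–63 → 4 + 63 = 67 bp
Sorted largest to smallest: 80, 67, 42, 19, 16, 5 bp.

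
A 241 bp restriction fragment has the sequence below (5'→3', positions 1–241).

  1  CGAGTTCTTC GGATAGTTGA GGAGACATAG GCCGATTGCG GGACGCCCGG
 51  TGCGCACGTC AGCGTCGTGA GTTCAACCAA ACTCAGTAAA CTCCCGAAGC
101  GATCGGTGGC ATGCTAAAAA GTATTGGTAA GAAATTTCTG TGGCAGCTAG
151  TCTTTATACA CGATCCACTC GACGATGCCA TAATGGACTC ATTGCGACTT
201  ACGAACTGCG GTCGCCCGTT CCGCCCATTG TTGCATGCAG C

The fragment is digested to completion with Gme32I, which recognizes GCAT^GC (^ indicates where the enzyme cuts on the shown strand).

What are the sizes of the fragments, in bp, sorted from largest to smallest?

124, 112, 5 bp

Gme32I sites (GCATGC) start at positions 109, 233.
Gme32I cuts after base 4 of each site, so after positions 112, 236.
Linear molecule, 2 cuts → 3 fragments:
  1–112 → 112 bp
  113–236 → 124 bp
  237–241 → 5 bp
Sorted largest to smallest: 124, 112, 5 bp.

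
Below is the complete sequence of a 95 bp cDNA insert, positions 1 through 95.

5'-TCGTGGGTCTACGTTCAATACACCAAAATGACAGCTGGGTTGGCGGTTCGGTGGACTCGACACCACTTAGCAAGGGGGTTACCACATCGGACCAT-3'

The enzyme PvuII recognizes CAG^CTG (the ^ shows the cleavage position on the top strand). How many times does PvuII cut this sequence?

CAGCTG occurs starting at position 32.
PvuII cuts at 1 site.

1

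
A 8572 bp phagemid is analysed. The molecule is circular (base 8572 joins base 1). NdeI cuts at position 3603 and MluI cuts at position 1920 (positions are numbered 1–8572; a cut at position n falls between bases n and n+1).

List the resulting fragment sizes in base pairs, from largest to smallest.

Combined cut positions (sorted): 1920, 3603.
Circular molecule, 2 cuts → 2 fragments:
  3603 − 1920 = 1683 bp
  wrap: 8572 − 3603 + 1920 = 6889 bp
Sorted largest to smallest: 6889, 1683 bp.

6889, 1683 bp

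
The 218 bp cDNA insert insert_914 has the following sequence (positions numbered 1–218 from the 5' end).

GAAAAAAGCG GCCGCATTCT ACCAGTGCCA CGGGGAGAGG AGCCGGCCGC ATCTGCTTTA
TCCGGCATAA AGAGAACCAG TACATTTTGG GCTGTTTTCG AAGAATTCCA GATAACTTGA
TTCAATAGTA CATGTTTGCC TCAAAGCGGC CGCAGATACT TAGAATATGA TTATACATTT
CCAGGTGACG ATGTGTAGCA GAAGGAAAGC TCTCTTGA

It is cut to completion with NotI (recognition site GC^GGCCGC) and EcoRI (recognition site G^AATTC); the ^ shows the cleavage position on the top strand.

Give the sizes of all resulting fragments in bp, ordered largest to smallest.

94, 71, 44, 9 bp

NotI sites (GCGGCCGC) start at positions 8, 146.
NotI cuts after base 2 of each site, so after positions 9, 147.
The EcoRI site (GAATTC) starts at position 103.
EcoRI cuts after the first base of each site, so after position 103.
Combined cut positions: 9, 103, 147.
Linear molecule, 3 cuts → 4 fragments:
  1–9 → 9 bp
  10–103 → 94 bp
  104–147 → 44 bp
  148–218 → 71 bp
Sorted largest to smallest: 94, 71, 44, 9 bp.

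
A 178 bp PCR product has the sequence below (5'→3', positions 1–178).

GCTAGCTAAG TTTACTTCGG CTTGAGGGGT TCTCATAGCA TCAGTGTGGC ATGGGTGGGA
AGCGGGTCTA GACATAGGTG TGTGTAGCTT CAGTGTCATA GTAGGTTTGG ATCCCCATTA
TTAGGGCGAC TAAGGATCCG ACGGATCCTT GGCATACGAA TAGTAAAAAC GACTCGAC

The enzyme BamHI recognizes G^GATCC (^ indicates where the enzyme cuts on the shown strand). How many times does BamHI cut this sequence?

GGATCC occurs starting at positions 109, 134, 143.
BamHI cuts at 3 sites.

3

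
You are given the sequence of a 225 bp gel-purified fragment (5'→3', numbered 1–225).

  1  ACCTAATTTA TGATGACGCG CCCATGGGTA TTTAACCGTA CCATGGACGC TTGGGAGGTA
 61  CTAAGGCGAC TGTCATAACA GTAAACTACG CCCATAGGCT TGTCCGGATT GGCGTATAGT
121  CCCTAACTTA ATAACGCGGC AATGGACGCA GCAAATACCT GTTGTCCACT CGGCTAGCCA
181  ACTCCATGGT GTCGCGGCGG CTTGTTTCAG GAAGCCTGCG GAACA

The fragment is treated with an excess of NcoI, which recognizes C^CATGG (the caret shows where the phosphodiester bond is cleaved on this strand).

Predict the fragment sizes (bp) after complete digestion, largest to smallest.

NcoI sites (CCATGG) start at positions 22, 41, 184.
NcoI cuts after the first base of each site, so after positions 22, 41, 184.
Linear molecule, 3 cuts → 4 fragments:
  1–22 → 22 bp
  23–41 → 19 bp
  42–184 → 143 bp
  185–225 → 41 bp
Sorted largest to smallest: 143, 41, 22, 19 bp.

143, 41, 22, 19 bp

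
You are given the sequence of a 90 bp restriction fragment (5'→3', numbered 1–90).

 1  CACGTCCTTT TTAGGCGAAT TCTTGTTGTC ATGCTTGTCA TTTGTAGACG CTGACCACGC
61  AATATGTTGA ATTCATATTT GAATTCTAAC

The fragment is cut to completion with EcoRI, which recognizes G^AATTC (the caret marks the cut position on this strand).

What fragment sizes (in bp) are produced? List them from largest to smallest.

EcoRI sites (GAATTC) start at positions 17, 69, 81.
EcoRI cuts after the first base of each site, so after positions 17, 69, 81.
Linear molecule, 3 cuts → 4 fragments:
  1–17 → 17 bp
  18–69 → 52 bp
  70–81 → 12 bp
  82–90 → 9 bp
Sorted largest to smallest: 52, 17, 12, 9 bp.

52, 17, 12, 9 bp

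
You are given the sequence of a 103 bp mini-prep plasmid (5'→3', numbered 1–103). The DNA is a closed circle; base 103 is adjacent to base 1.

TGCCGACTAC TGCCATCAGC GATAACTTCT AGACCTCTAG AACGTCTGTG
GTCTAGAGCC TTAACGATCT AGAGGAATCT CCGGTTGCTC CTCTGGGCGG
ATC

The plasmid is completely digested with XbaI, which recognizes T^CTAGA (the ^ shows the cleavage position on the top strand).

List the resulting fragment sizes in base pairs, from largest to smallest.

63, 16, 16, 8 bp

XbaI sites (TCTAGA) start at positions 28, 36, 52, 68.
XbaI cuts after the first base of each site, so after positions 28, 36, 52, 68.
Circular molecule, 4 cuts → 4 fragments:
  29–36 → 8 bp
  37–52 → 16 bp
  53–68 → 16 bp
  69–103 then 1–28 → 35 + 28 = 63 bp
Sorted largest to smallest: 63, 16, 16, 8 bp.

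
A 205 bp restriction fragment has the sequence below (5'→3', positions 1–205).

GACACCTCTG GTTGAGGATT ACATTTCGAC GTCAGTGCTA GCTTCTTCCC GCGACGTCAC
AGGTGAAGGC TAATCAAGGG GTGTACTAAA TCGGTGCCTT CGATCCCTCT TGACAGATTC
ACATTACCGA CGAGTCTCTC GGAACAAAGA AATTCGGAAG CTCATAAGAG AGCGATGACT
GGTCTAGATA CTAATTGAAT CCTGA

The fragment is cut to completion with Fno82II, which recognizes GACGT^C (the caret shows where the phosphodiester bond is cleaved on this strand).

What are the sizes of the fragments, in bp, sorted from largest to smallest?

148, 32, 25 bp

Fno82II sites (GACGTC) start at positions 28, 53.
Fno82II cuts after base 5 of each site (before the last base), so after positions 32, 57.
Linear molecule, 2 cuts → 3 fragments:
  1–32 → 32 bp
  33–57 → 25 bp
  58–205 → 148 bp
Sorted largest to smallest: 148, 32, 25 bp.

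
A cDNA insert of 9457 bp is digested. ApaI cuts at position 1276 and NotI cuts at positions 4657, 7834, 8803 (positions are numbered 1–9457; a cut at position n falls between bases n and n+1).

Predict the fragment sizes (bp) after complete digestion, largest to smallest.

3381, 3177, 1276, 969, 654 bp

Combined cut positions (sorted): 1276, 4657, 7834, 8803.
Linear molecule, 4 cuts → 5 fragments:
  1276 − 0 = 1276 bp
  4657 − 1276 = 3381 bp
  7834 − 4657 = 3177 bp
  8803 − 7834 = 969 bp
  9457 − 8803 = 654 bp
Sorted largest to smallest: 3381, 3177, 1276, 969, 654 bp.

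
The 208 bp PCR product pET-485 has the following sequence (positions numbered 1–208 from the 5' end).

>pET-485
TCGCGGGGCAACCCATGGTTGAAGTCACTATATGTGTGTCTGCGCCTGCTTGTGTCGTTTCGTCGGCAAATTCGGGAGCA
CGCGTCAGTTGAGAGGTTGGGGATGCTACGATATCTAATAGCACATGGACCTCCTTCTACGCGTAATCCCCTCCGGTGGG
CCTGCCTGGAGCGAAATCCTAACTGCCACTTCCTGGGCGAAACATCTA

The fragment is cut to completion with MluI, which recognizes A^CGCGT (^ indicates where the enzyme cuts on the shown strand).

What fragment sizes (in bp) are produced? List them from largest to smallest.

MluI sites (ACGCGT) start at positions 80, 139.
MluI cuts after the first base of each site, so after positions 80, 139.
Linear molecule, 2 cuts → 3 fragments:
  1–80 → 80 bp
  81–139 → 59 bp
  140–208 → 69 bp
Sorted largest to smallest: 80, 69, 59 bp.

80, 69, 59 bp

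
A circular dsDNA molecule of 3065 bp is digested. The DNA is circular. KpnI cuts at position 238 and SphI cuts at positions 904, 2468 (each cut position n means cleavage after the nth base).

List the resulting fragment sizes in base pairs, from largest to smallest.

Combined cut positions (sorted): 238, 904, 2468.
Circular molecule, 3 cuts → 3 fragments:
  904 − 238 = 666 bp
  2468 − 904 = 1564 bp
  wrap: 3065 − 2468 + 238 = 835 bp
Sorted largest to smallest: 1564, 835, 666 bp.

1564, 835, 666 bp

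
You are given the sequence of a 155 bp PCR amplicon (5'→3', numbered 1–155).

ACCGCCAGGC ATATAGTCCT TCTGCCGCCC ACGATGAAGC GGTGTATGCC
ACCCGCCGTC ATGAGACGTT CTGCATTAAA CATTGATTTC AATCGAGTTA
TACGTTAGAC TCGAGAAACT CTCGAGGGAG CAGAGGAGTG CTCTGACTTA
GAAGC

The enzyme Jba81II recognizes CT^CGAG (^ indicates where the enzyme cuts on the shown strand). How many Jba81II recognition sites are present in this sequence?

CTCGAG occurs starting at positions 110, 121.
Jba81II cuts at 2 sites.

2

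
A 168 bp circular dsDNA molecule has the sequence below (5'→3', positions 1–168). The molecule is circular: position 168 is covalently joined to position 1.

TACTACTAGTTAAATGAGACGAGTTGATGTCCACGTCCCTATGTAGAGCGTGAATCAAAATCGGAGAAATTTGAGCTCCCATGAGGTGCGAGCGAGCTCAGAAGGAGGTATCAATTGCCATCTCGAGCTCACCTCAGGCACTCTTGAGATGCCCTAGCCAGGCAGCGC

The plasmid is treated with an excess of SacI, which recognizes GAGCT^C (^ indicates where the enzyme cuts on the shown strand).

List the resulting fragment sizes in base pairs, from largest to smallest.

SacI sites (GAGCTC) start at positions 73, 94, 125.
SacI cuts after base 5 of each site (before the last base), so after positions 77, 98, 129.
Circular molecule, 3 cuts → 3 fragments:
  78–98 → 21 bp
  99–129 → 31 bp
  130–168 then 1–77 → 39 + 77 = 116 bp
Sorted largest to smallest: 116, 31, 21 bp.

116, 31, 21 bp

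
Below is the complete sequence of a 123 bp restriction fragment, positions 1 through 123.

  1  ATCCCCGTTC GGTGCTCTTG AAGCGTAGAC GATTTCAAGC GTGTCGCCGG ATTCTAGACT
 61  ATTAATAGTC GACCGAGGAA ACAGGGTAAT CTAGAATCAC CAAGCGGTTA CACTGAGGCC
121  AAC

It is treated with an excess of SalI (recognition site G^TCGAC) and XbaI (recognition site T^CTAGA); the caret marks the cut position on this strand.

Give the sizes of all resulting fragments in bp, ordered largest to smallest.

53, 33, 22, 15 bp

The SalI site (GTCGAC) starts at position 68.
SalI cuts after the first base of each site, so after position 68.
XbaI sites (TCTAGA) start at positions 53, 90.
XbaI cuts after the first base of each site, so after positions 53, 90.
Combined cut positions: 53, 68, 90.
Linear molecule, 3 cuts → 4 fragments:
  1–53 → 53 bp
  54–68 → 15 bp
  69–90 → 22 bp
  91–123 → 33 bp
Sorted largest to smallest: 53, 33, 22, 15 bp.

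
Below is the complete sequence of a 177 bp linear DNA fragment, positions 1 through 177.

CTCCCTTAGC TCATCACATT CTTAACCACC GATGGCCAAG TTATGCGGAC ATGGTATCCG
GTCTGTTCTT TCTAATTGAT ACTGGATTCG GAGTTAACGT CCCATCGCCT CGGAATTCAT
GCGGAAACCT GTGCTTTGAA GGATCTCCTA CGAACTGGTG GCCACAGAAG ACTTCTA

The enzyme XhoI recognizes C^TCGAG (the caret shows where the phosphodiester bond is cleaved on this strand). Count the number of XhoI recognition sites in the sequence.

No occurrence of CTCGAG is present in the sequence.
XhoI does not cut: 0 sites.

0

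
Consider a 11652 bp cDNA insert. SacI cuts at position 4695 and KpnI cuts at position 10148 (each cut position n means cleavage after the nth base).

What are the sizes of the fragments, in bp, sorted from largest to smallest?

Combined cut positions (sorted): 4695, 10148.
Linear molecule, 2 cuts → 3 fragments:
  4695 − 0 = 4695 bp
  10148 − 4695 = 5453 bp
  11652 − 10148 = 1504 bp
Sorted largest to smallest: 5453, 4695, 1504 bp.

5453, 4695, 1504 bp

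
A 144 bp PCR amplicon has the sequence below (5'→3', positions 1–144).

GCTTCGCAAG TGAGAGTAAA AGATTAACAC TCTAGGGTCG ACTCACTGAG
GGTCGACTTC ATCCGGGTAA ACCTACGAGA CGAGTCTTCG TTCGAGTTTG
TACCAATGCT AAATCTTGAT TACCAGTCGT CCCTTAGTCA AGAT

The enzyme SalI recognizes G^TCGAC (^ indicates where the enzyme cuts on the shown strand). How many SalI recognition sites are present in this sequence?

2

GTCGAC occurs starting at positions 37, 52.
SalI cuts at 2 sites.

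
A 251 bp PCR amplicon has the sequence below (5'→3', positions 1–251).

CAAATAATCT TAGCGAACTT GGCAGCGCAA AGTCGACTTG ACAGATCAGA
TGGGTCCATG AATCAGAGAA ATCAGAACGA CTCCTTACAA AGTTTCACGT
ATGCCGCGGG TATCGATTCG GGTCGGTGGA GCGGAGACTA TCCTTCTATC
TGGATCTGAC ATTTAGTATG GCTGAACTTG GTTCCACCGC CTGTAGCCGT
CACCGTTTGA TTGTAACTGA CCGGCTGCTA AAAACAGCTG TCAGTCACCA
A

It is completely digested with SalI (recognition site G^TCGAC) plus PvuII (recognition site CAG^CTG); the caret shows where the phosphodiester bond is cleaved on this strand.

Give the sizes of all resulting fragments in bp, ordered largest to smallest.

The SalI site (GTCGAC) starts at position 32.
SalI cuts after the first base of each site, so after position 32.
The PvuII site (CAGCTG) starts at position 235.
PvuII cuts after base 3 of each site, so after position 237.
Combined cut positions: 32, 237.
Linear molecule, 2 cuts → 3 fragments:
  1–32 → 32 bp
  33–237 → 205 bp
  238–251 → 14 bp
Sorted largest to smallest: 205, 32, 14 bp.

205, 32, 14 bp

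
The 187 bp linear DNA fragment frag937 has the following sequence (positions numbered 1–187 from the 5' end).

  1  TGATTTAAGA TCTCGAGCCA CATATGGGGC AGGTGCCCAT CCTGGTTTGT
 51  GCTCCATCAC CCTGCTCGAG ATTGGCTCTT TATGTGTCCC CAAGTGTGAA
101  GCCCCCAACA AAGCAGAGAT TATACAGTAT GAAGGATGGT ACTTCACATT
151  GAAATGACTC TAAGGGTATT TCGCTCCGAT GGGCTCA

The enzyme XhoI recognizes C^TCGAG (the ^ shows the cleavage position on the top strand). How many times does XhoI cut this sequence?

2

CTCGAG occurs starting at positions 12, 65.
XhoI cuts at 2 sites.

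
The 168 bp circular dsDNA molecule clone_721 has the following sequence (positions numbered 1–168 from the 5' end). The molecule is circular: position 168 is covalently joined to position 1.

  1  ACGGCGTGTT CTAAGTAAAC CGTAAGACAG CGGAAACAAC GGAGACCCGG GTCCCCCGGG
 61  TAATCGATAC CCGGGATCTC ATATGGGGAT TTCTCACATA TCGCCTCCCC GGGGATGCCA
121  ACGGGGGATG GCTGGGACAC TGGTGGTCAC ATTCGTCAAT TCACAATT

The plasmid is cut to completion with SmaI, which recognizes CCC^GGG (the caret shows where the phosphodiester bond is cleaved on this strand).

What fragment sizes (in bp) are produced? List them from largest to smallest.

SmaI sites (CCCGGG) start at positions 46, 55, 70, 108.
SmaI cuts after base 3 of each site, so after positions 48, 57, 72, 110.
Circular molecule, 4 cuts → 4 fragments:
  49–57 → 9 bp
  58–72 → 15 bp
  73–110 → 38 bp
  111–168 then 1–48 → 58 + 48 = 106 bp
Sorted largest to smallest: 106, 38, 15, 9 bp.

106, 38, 15, 9 bp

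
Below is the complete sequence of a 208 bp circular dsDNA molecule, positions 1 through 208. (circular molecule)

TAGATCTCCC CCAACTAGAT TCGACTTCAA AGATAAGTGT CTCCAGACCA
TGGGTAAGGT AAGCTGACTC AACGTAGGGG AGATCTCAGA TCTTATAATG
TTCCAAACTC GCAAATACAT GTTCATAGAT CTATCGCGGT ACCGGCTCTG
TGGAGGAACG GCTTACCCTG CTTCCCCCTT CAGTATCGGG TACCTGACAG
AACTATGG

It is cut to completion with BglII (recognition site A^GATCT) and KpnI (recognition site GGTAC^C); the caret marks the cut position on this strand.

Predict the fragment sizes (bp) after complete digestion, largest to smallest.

79, 51, 39, 17, 15, 7 bp

BglII sites (AGATCT) start at positions 2, 81, 88, 127.
BglII cuts after the first base of each site, so after positions 2, 81, 88, 127.
KpnI sites (GGTACC) start at positions 138, 189.
KpnI cuts after base 5 of each site (before the last base), so after positions 142, 193.
Combined cut positions: 2, 81, 88, 127, 142, 193.
Circular molecule, 6 cuts → 6 fragments:
  3–81 → 79 bp
  82–88 → 7 bp
  89–127 → 39 bp
  128–142 → 15 bp
  143–193 → 51 bp
  194–208 then 1–2 → 15 + 2 = 17 bp
Sorted largest to smallest: 79, 51, 39, 17, 15, 7 bp.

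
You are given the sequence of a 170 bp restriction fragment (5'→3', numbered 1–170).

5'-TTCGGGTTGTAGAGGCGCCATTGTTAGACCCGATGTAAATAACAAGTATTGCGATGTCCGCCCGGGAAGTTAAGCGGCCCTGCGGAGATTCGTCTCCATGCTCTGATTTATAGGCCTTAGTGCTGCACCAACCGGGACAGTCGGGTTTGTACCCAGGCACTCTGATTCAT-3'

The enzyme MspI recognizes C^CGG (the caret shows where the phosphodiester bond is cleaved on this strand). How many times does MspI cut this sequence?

CCGG occurs starting at positions 62, 132.
MspI cuts at 2 sites.

2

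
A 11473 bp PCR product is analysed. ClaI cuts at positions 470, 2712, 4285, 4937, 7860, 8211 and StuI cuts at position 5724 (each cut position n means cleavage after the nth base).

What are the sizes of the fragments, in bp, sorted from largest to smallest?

Combined cut positions (sorted): 470, 2712, 4285, 4937, 5724, 7860, 8211.
Linear molecule, 7 cuts → 8 fragments:
  470 − 0 = 470 bp
  2712 − 470 = 2242 bp
  4285 − 2712 = 1573 bp
  4937 − 4285 = 652 bp
  5724 − 4937 = 787 bp
  7860 − 5724 = 2136 bp
  8211 − 7860 = 351 bp
  11473 − 8211 = 3262 bp
Sorted largest to smallest: 3262, 2242, 2136, 1573, 787, 652, 470, 351 bp.

3262, 2242, 2136, 1573, 787, 652, 470, 351 bp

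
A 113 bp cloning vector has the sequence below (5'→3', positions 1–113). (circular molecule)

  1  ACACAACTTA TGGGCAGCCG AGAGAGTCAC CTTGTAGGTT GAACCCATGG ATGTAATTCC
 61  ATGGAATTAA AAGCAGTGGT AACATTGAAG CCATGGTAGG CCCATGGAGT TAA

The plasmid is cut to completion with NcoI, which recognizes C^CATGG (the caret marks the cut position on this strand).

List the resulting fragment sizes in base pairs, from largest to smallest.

56, 32, 14, 11 bp

NcoI sites (CCATGG) start at positions 45, 59, 91, 102.
NcoI cuts after the first base of each site, so after positions 45, 59, 91, 102.
Circular molecule, 4 cuts → 4 fragments:
  46–59 → 14 bp
  60–91 → 32 bp
  92–102 → 11 bp
  103–113 then 1–45 → 11 + 45 = 56 bp
Sorted largest to smallest: 56, 32, 14, 11 bp.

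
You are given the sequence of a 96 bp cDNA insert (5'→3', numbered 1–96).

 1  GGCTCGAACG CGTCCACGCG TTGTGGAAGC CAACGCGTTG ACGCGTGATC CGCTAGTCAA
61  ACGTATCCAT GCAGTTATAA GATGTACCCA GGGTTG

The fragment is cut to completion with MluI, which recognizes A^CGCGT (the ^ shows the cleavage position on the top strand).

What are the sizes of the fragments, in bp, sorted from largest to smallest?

55, 17, 8, 8, 8 bp

MluI sites (ACGCGT) start at positions 8, 16, 33, 41.
MluI cuts after the first base of each site, so after positions 8, 16, 33, 41.
Linear molecule, 4 cuts → 5 fragments:
  1–8 → 8 bp
  9–16 → 8 bp
  17–33 → 17 bp
  34–41 → 8 bp
  42–96 → 55 bp
Sorted largest to smallest: 55, 17, 8, 8, 8 bp.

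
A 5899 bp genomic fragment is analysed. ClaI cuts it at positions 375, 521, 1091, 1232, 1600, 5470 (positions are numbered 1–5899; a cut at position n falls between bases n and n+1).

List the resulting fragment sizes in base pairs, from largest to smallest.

Linear molecule, 6 cuts → 7 fragments:
  375 − 0 = 375 bp
  521 − 375 = 146 bp
  1091 − 521 = 570 bp
  1232 − 1091 = 141 bp
  1600 − 1232 = 368 bp
  5470 − 1600 = 3870 bp
  5899 − 5470 = 429 bp
Sorted largest to smallest: 3870, 570, 429, 375, 368, 146, 141 bp.

3870, 570, 429, 375, 368, 146, 141 bp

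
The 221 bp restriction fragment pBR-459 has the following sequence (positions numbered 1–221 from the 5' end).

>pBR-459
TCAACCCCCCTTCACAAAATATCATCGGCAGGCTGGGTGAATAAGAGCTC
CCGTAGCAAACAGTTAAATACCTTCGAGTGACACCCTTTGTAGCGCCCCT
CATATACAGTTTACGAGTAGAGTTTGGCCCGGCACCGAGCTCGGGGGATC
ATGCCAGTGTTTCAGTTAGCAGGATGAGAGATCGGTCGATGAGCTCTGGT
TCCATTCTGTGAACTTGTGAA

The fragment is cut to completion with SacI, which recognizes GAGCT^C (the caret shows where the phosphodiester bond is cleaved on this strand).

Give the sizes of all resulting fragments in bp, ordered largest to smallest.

SacI sites (GAGCTC) start at positions 45, 137, 191.
SacI cuts after base 5 of each site (before the last base), so after positions 49, 141, 195.
Linear molecule, 3 cuts → 4 fragments:
  1–49 → 49 bp
  50–141 → 92 bp
  142–195 → 54 bp
  196–221 → 26 bp
Sorted largest to smallest: 92, 54, 49, 26 bp.

92, 54, 49, 26 bp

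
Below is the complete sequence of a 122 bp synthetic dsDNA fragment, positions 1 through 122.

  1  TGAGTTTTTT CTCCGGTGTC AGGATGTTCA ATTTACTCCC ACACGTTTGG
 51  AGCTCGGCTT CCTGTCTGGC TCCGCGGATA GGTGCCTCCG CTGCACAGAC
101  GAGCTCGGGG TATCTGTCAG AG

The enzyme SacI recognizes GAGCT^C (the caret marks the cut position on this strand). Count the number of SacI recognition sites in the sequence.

GAGCTC occurs starting at positions 50, 101.
SacI cuts at 2 sites.

2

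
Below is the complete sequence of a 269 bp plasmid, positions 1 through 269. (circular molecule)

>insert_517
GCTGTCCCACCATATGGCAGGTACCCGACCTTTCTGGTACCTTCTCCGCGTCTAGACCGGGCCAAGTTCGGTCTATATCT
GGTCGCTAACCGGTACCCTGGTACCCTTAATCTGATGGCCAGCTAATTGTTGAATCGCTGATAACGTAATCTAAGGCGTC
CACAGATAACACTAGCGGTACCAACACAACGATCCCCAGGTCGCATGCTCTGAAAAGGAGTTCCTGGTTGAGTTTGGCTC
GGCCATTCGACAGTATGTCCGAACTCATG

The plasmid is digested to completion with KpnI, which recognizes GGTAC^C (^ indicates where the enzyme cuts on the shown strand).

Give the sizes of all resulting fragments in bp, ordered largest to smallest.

112, 77, 56, 16, 8 bp

KpnI sites (GGTACC) start at positions 20, 36, 92, 100, 177.
KpnI cuts after base 5 of each site (before the last base), so after positions 24, 40, 96, 104, 181.
Circular molecule, 5 cuts → 5 fragments:
  25–40 → 16 bp
  41–96 → 56 bp
  97–104 → 8 bp
  105–181 → 77 bp
  182–269 then 1–24 → 88 + 24 = 112 bp
Sorted largest to smallest: 112, 77, 56, 16, 8 bp.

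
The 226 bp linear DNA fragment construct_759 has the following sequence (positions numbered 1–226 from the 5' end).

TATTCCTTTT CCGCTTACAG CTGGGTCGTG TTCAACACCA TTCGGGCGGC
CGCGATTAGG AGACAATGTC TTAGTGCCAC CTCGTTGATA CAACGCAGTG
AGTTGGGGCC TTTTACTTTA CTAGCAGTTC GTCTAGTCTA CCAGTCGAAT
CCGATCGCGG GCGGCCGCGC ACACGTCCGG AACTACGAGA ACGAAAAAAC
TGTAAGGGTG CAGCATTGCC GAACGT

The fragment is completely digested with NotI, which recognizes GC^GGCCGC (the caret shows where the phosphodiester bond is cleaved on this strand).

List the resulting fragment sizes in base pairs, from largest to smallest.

115, 64, 47 bp

NotI sites (GCGGCCGC) start at positions 46, 161.
NotI cuts after base 2 of each site, so after positions 47, 162.
Linear molecule, 2 cuts → 3 fragments:
  1–47 → 47 bp
  48–162 → 115 bp
  163–226 → 64 bp
Sorted largest to smallest: 115, 64, 47 bp.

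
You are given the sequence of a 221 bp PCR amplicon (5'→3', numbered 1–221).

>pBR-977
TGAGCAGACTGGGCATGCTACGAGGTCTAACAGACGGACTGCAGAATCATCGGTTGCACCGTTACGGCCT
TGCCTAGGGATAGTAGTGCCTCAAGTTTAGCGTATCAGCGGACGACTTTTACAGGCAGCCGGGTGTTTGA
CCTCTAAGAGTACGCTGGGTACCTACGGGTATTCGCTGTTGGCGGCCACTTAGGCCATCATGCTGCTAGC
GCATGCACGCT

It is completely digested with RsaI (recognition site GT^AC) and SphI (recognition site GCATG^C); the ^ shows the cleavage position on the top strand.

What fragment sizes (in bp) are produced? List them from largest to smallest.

RsaI sites (GTAC) start at positions 150, 159.
RsaI cuts after base 2 of each site, so after positions 151, 160.
SphI sites (GCATGC) start at positions 13, 211.
SphI cuts after base 5 of each site (before the last base), so after positions 17, 215.
Combined cut positions: 17, 151, 160, 215.
Linear molecule, 4 cuts → 5 fragments:
  1–17 → 17 bp
  18–151 → 134 bp
  152–160 → 9 bp
  161–215 → 55 bp
  216–221 → 6 bp
Sorted largest to smallest: 134, 55, 17, 9, 6 bp.

134, 55, 17, 9, 6 bp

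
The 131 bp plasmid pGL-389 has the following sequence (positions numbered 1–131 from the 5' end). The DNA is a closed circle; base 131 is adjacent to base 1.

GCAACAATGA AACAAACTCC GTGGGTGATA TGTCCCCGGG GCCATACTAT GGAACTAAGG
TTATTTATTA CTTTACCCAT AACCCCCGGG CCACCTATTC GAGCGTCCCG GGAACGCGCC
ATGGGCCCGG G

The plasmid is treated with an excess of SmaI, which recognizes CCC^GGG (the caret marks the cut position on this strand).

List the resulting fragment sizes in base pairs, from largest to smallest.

SmaI sites (CCCGGG) start at positions 35, 85, 107, 126.
SmaI cuts after base 3 of each site, so after positions 37, 87, 109, 128.
Circular molecule, 4 cuts → 4 fragments:
  38–87 → 50 bp
  88–109 → 22 bp
  110–128 → 19 bp
  129–131 then 1–37 → 3 + 37 = 40 bp
Sorted largest to smallest: 50, 40, 22, 19 bp.

50, 40, 22, 19 bp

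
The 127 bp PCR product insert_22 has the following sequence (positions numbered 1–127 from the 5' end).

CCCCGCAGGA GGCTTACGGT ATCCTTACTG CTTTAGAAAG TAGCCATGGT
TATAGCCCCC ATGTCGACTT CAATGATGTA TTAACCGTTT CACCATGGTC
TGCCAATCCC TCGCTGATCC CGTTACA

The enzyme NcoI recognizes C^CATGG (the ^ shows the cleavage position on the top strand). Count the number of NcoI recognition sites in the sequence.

CCATGG occurs starting at positions 44, 93.
NcoI cuts at 2 sites.

2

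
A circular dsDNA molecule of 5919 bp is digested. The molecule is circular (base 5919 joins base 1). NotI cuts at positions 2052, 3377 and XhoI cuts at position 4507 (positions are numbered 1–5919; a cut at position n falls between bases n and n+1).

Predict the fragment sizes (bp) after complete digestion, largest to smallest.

3464, 1325, 1130 bp

Combined cut positions (sorted): 2052, 3377, 4507.
Circular molecule, 3 cuts → 3 fragments:
  3377 − 2052 = 1325 bp
  4507 − 3377 = 1130 bp
  wrap: 5919 − 4507 + 2052 = 3464 bp
Sorted largest to smallest: 3464, 1325, 1130 bp.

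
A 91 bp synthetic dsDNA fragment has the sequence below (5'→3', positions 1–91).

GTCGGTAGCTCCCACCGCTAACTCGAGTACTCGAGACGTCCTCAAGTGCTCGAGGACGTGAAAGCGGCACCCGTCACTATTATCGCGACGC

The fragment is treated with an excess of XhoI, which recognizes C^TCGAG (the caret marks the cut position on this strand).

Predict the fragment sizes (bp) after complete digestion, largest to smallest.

XhoI sites (CTCGAG) start at positions 22, 30, 49.
XhoI cuts after the first base of each site, so after positions 22, 30, 49.
Linear molecule, 3 cuts → 4 fragments:
  1–22 → 22 bp
  23–30 → 8 bp
  31–49 → 19 bp
  50–91 → 42 bp
Sorted largest to smallest: 42, 22, 19, 8 bp.

42, 22, 19, 8 bp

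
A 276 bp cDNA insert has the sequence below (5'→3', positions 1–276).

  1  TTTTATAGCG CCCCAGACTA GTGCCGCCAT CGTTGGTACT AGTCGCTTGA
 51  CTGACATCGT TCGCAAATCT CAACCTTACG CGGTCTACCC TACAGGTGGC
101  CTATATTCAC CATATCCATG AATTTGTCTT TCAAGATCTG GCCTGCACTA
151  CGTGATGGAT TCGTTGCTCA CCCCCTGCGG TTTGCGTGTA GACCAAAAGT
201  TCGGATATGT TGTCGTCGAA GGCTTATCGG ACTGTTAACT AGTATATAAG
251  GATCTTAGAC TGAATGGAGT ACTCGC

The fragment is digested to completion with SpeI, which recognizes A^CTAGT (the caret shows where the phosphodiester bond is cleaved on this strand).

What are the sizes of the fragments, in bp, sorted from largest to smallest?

SpeI sites (ACTAGT) start at positions 17, 38, 238.
SpeI cuts after the first base of each site, so after positions 17, 38, 238.
Linear molecule, 3 cuts → 4 fragments:
  1–17 → 17 bp
  18–38 → 21 bp
  39–238 → 200 bp
  239–276 → 38 bp
Sorted largest to smallest: 200, 38, 21, 17 bp.

200, 38, 21, 17 bp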